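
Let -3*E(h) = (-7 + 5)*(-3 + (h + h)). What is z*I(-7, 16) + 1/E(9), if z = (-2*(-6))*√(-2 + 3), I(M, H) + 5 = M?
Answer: -1439/10 ≈ -143.90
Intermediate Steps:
E(h) = -2 + 4*h/3 (E(h) = -(-7 + 5)*(-3 + (h + h))/3 = -(-2)*(-3 + 2*h)/3 = -(6 - 4*h)/3 = -2 + 4*h/3)
I(M, H) = -5 + M
z = 12 (z = 12*√1 = 12*1 = 12)
z*I(-7, 16) + 1/E(9) = 12*(-5 - 7) + 1/(-2 + (4/3)*9) = 12*(-12) + 1/(-2 + 12) = -144 + 1/10 = -144 + ⅒ = -1439/10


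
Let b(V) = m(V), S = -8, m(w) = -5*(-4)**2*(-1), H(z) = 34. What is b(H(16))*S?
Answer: -640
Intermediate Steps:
m(w) = 80 (m(w) = -5*16*(-1) = -80*(-1) = 80)
b(V) = 80
b(H(16))*S = 80*(-8) = -640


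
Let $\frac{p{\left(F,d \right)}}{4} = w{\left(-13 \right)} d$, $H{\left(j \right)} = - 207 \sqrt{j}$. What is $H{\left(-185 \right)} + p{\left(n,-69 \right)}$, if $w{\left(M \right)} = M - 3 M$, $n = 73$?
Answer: $-7176 - 207 i \sqrt{185} \approx -7176.0 - 2815.5 i$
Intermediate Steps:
$w{\left(M \right)} = - 2 M$
$p{\left(F,d \right)} = 104 d$ ($p{\left(F,d \right)} = 4 \left(-2\right) \left(-13\right) d = 4 \cdot 26 d = 104 d$)
$H{\left(-185 \right)} + p{\left(n,-69 \right)} = - 207 \sqrt{-185} + 104 \left(-69\right) = - 207 i \sqrt{185} - 7176 = -7176 - 207 i \sqrt{185}$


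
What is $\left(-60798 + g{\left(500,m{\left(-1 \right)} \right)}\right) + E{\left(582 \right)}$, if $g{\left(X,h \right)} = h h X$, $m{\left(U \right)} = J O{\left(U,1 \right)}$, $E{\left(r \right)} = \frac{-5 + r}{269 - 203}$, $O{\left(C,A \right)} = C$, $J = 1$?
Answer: $- \frac{3979091}{66} \approx -60289.0$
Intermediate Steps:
$E{\left(r \right)} = - \frac{5}{66} + \frac{r}{66}$ ($E{\left(r \right)} = \frac{-5 + r}{66} = \left(-5 + r\right) \frac{1}{66} = - \frac{5}{66} + \frac{r}{66}$)
$m{\left(U \right)} = U$ ($m{\left(U \right)} = 1 U = U$)
$g{\left(X,h \right)} = X h^{2}$ ($g{\left(X,h \right)} = h^{2} X = X h^{2}$)
$\left(-60798 + g{\left(500,m{\left(-1 \right)} \right)}\right) + E{\left(582 \right)} = \left(-60798 + 500 \left(-1\right)^{2}\right) + \left(- \frac{5}{66} + \frac{1}{66} \cdot 582\right) = \left(-60798 + 500 \cdot 1\right) + \left(- \frac{5}{66} + \frac{97}{11}\right) = \left(-60798 + 500\right) + \frac{577}{66} = -60298 + \frac{577}{66} = - \frac{3979091}{66}$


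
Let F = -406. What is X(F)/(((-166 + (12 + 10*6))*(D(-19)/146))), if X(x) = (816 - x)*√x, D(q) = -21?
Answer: 1898*I*√406/21 ≈ 1821.1*I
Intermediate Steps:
X(x) = √x*(816 - x)
X(F)/(((-166 + (12 + 10*6))*(D(-19)/146))) = (√(-406)*(816 - 1*(-406)))/(((-166 + (12 + 10*6))*(-21/146))) = ((I*√406)*(816 + 406))/(((-166 + (12 + 60))*(-21*1/146))) = ((I*√406)*1222)/(((-166 + 72)*(-21/146))) = (1222*I*√406)/((-94*(-21/146))) = (1222*I*√406)/(987/73) = (1222*I*√406)*(73/987) = 1898*I*√406/21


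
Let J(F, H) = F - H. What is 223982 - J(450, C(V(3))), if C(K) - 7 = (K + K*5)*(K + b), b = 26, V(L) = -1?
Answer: 223389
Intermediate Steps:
C(K) = 7 + 6*K*(26 + K) (C(K) = 7 + (K + K*5)*(K + 26) = 7 + (K + 5*K)*(26 + K) = 7 + (6*K)*(26 + K) = 7 + 6*K*(26 + K))
223982 - J(450, C(V(3))) = 223982 - (450 - (7 + 6*(-1)² + 156*(-1))) = 223982 - (450 - (7 + 6*1 - 156)) = 223982 - (450 - (7 + 6 - 156)) = 223982 - (450 - 1*(-143)) = 223982 - (450 + 143) = 223982 - 1*593 = 223982 - 593 = 223389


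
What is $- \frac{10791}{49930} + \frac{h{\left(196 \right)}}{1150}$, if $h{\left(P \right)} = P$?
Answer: $- \frac{262337}{5741950} \approx -0.045688$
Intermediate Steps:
$- \frac{10791}{49930} + \frac{h{\left(196 \right)}}{1150} = - \frac{10791}{49930} + \frac{196}{1150} = \left(-10791\right) \frac{1}{49930} + 196 \cdot \frac{1}{1150} = - \frac{10791}{49930} + \frac{98}{575} = - \frac{262337}{5741950}$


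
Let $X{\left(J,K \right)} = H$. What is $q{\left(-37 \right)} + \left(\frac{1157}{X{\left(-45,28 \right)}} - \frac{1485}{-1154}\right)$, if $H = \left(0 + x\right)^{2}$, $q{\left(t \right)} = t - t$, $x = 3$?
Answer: $\frac{1348543}{10386} \approx 129.84$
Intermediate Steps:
$q{\left(t \right)} = 0$
$H = 9$ ($H = \left(0 + 3\right)^{2} = 3^{2} = 9$)
$X{\left(J,K \right)} = 9$
$q{\left(-37 \right)} + \left(\frac{1157}{X{\left(-45,28 \right)}} - \frac{1485}{-1154}\right) = 0 + \left(\frac{1157}{9} - \frac{1485}{-1154}\right) = 0 + \left(1157 \cdot \frac{1}{9} - - \frac{1485}{1154}\right) = 0 + \left(\frac{1157}{9} + \frac{1485}{1154}\right) = 0 + \frac{1348543}{10386} = \frac{1348543}{10386}$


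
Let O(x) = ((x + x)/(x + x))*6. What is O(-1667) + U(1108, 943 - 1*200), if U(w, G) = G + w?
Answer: 1857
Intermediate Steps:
O(x) = 6 (O(x) = ((2*x)/((2*x)))*6 = ((2*x)*(1/(2*x)))*6 = 1*6 = 6)
O(-1667) + U(1108, 943 - 1*200) = 6 + ((943 - 1*200) + 1108) = 6 + ((943 - 200) + 1108) = 6 + (743 + 1108) = 6 + 1851 = 1857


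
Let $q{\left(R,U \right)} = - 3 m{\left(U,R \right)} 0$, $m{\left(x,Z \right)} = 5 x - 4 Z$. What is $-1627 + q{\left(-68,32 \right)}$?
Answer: $-1627$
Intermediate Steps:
$m{\left(x,Z \right)} = - 4 Z + 5 x$
$q{\left(R,U \right)} = 0$ ($q{\left(R,U \right)} = - 3 \left(- 4 R + 5 U\right) 0 = \left(- 15 U + 12 R\right) 0 = 0$)
$-1627 + q{\left(-68,32 \right)} = -1627 + 0 = -1627$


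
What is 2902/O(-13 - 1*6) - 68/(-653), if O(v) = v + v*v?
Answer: 959131/111663 ≈ 8.5895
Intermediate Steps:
O(v) = v + v²
2902/O(-13 - 1*6) - 68/(-653) = 2902/(((-13 - 1*6)*(1 + (-13 - 1*6)))) - 68/(-653) = 2902/(((-13 - 6)*(1 + (-13 - 6)))) - 68*(-1/653) = 2902/((-19*(1 - 19))) + 68/653 = 2902/((-19*(-18))) + 68/653 = 2902/342 + 68/653 = 2902*(1/342) + 68/653 = 1451/171 + 68/653 = 959131/111663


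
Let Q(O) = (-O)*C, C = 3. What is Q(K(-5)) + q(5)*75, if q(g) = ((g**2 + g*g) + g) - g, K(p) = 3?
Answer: 3741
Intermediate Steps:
q(g) = 2*g**2 (q(g) = ((g**2 + g**2) + g) - g = (2*g**2 + g) - g = (g + 2*g**2) - g = 2*g**2)
Q(O) = -3*O (Q(O) = -O*3 = -3*O)
Q(K(-5)) + q(5)*75 = -3*3 + (2*5**2)*75 = -9 + (2*25)*75 = -9 + 50*75 = -9 + 3750 = 3741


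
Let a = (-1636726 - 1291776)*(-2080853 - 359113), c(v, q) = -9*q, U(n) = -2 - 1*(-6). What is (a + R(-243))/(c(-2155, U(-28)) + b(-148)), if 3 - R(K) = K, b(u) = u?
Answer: -3572722655589/92 ≈ -3.8834e+10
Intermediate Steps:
R(K) = 3 - K
U(n) = 4 (U(n) = -2 + 6 = 4)
a = 7145445310932 (a = -2928502*(-2439966) = 7145445310932)
(a + R(-243))/(c(-2155, U(-28)) + b(-148)) = (7145445310932 + (3 - 1*(-243)))/(-9*4 - 148) = (7145445310932 + (3 + 243))/(-36 - 148) = (7145445310932 + 246)/(-184) = 7145445311178*(-1/184) = -3572722655589/92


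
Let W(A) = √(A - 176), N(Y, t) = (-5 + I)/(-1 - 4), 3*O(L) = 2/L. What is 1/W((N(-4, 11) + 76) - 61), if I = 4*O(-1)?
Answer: -I*√8970/1196 ≈ -0.079189*I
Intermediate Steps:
O(L) = 2/(3*L) (O(L) = (2/L)/3 = 2/(3*L))
I = -8/3 (I = 4*((⅔)/(-1)) = 4*((⅔)*(-1)) = 4*(-⅔) = -8/3 ≈ -2.6667)
N(Y, t) = 23/15 (N(Y, t) = (-5 - 8/3)/(-1 - 4) = -23/3/(-5) = -23/3*(-⅕) = 23/15)
W(A) = √(-176 + A)
1/W((N(-4, 11) + 76) - 61) = 1/(√(-176 + ((23/15 + 76) - 61))) = 1/(√(-176 + (1163/15 - 61))) = 1/(√(-176 + 248/15)) = 1/(√(-2392/15)) = 1/(2*I*√8970/15) = -I*√8970/1196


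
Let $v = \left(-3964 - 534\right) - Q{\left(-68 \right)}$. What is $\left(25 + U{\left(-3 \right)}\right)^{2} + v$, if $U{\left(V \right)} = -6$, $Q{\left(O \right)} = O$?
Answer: $-4069$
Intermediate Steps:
$v = -4430$ ($v = \left(-3964 - 534\right) - -68 = -4498 + 68 = -4430$)
$\left(25 + U{\left(-3 \right)}\right)^{2} + v = \left(25 - 6\right)^{2} - 4430 = 19^{2} - 4430 = 361 - 4430 = -4069$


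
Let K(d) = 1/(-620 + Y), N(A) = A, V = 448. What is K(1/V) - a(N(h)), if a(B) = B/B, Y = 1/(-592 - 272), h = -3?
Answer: -536545/535681 ≈ -1.0016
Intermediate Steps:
Y = -1/864 (Y = 1/(-864) = -1/864 ≈ -0.0011574)
a(B) = 1
K(d) = -864/535681 (K(d) = 1/(-620 - 1/864) = 1/(-535681/864) = -864/535681)
K(1/V) - a(N(h)) = -864/535681 - 1*1 = -864/535681 - 1 = -536545/535681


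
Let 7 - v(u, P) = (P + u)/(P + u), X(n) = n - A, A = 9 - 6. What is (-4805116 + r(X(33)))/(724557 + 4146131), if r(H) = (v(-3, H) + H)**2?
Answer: -1200955/1217672 ≈ -0.98627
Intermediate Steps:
A = 3
X(n) = -3 + n (X(n) = n - 1*3 = n - 3 = -3 + n)
v(u, P) = 6 (v(u, P) = 7 - (P + u)/(P + u) = 7 - 1*1 = 7 - 1 = 6)
r(H) = (6 + H)**2
(-4805116 + r(X(33)))/(724557 + 4146131) = (-4805116 + (6 + (-3 + 33))**2)/(724557 + 4146131) = (-4805116 + (6 + 30)**2)/4870688 = (-4805116 + 36**2)*(1/4870688) = (-4805116 + 1296)*(1/4870688) = -4803820*1/4870688 = -1200955/1217672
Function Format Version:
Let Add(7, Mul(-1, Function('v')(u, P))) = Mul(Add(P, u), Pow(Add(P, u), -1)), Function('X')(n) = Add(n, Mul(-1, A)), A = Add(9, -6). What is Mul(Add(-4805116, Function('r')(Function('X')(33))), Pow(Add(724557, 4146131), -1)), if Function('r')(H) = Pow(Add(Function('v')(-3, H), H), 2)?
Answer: Rational(-1200955, 1217672) ≈ -0.98627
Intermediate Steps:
A = 3
Function('X')(n) = Add(-3, n) (Function('X')(n) = Add(n, Mul(-1, 3)) = Add(n, -3) = Add(-3, n))
Function('v')(u, P) = 6 (Function('v')(u, P) = Add(7, Mul(-1, Mul(Add(P, u), Pow(Add(P, u), -1)))) = Add(7, Mul(-1, 1)) = Add(7, -1) = 6)
Function('r')(H) = Pow(Add(6, H), 2)
Mul(Add(-4805116, Function('r')(Function('X')(33))), Pow(Add(724557, 4146131), -1)) = Mul(Add(-4805116, Pow(Add(6, Add(-3, 33)), 2)), Pow(Add(724557, 4146131), -1)) = Mul(Add(-4805116, Pow(Add(6, 30), 2)), Pow(4870688, -1)) = Mul(Add(-4805116, Pow(36, 2)), Rational(1, 4870688)) = Mul(Add(-4805116, 1296), Rational(1, 4870688)) = Mul(-4803820, Rational(1, 4870688)) = Rational(-1200955, 1217672)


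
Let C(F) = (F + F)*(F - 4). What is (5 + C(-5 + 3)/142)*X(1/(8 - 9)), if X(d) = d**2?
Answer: 367/71 ≈ 5.1690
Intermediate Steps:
C(F) = 2*F*(-4 + F) (C(F) = (2*F)*(-4 + F) = 2*F*(-4 + F))
(5 + C(-5 + 3)/142)*X(1/(8 - 9)) = (5 + (2*(-5 + 3)*(-4 + (-5 + 3)))/142)*(1/(8 - 9))**2 = (5 + (2*(-2)*(-4 - 2))*(1/142))*(1/(-1))**2 = (5 + (2*(-2)*(-6))*(1/142))*(-1)**2 = (5 + 24*(1/142))*1 = (5 + 12/71)*1 = (367/71)*1 = 367/71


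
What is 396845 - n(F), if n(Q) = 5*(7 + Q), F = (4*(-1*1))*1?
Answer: 396830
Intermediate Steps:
F = -4 (F = (4*(-1))*1 = -4*1 = -4)
n(Q) = 35 + 5*Q
396845 - n(F) = 396845 - (35 + 5*(-4)) = 396845 - (35 - 20) = 396845 - 1*15 = 396845 - 15 = 396830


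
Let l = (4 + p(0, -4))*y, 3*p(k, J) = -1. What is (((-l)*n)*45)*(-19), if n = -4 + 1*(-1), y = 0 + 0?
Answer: 0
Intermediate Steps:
p(k, J) = -1/3 (p(k, J) = (1/3)*(-1) = -1/3)
y = 0
n = -5 (n = -4 - 1 = -5)
l = 0 (l = (4 - 1/3)*0 = (11/3)*0 = 0)
(((-l)*n)*45)*(-19) = ((-1*0*(-5))*45)*(-19) = ((0*(-5))*45)*(-19) = (0*45)*(-19) = 0*(-19) = 0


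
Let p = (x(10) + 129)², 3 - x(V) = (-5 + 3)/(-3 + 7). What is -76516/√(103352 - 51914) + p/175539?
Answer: 70225/702156 - 38258*√51438/25719 ≈ -337.27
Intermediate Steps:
x(V) = 7/2 (x(V) = 3 - (-5 + 3)/(-3 + 7) = 3 - (-2)/4 = 3 - 1*(-½) = 3 + ½ = 7/2)
p = 70225/4 (p = (7/2 + 129)² = (265/2)² = 70225/4 ≈ 17556.)
-76516/√(103352 - 51914) + p/175539 = -76516/√(103352 - 51914) + (70225/4)/175539 = -76516*√51438/51438 + (70225/4)*(1/175539) = -38258*√51438/25719 + 70225/702156 = 70225/702156 - 38258*√51438/25719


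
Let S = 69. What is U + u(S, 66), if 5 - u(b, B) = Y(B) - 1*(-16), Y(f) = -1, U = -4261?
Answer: -4271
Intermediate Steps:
u(b, B) = -10 (u(b, B) = 5 - (-1 - 1*(-16)) = 5 - (-1 + 16) = 5 - 1*15 = 5 - 15 = -10)
U + u(S, 66) = -4261 - 10 = -4271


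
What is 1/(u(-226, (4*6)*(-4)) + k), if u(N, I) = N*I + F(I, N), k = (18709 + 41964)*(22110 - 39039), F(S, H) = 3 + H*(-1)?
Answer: -1/1027111292 ≈ -9.7360e-10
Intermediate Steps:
F(S, H) = 3 - H
k = -1027133217 (k = 60673*(-16929) = -1027133217)
u(N, I) = 3 - N + I*N (u(N, I) = N*I + (3 - N) = I*N + (3 - N) = 3 - N + I*N)
1/(u(-226, (4*6)*(-4)) + k) = 1/((3 - 1*(-226) + ((4*6)*(-4))*(-226)) - 1027133217) = 1/((3 + 226 + (24*(-4))*(-226)) - 1027133217) = 1/((3 + 226 - 96*(-226)) - 1027133217) = 1/((3 + 226 + 21696) - 1027133217) = 1/(21925 - 1027133217) = 1/(-1027111292) = -1/1027111292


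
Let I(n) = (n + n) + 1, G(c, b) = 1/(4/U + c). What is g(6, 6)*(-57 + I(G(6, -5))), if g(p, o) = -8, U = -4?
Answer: 2224/5 ≈ 444.80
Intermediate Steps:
G(c, b) = 1/(-1 + c) (G(c, b) = 1/(4/(-4) + c) = 1/(4*(-¼) + c) = 1/(-1 + c))
I(n) = 1 + 2*n (I(n) = 2*n + 1 = 1 + 2*n)
g(6, 6)*(-57 + I(G(6, -5))) = -8*(-57 + (1 + 2/(-1 + 6))) = -8*(-57 + (1 + 2/5)) = -8*(-57 + (1 + 2*(⅕))) = -8*(-57 + (1 + ⅖)) = -8*(-57 + 7/5) = -8*(-278/5) = 2224/5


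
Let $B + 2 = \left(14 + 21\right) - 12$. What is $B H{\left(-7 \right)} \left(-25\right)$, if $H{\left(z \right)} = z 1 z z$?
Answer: $180075$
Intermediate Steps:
$B = 21$ ($B = -2 + \left(\left(14 + 21\right) - 12\right) = -2 + \left(35 - 12\right) = -2 + 23 = 21$)
$H{\left(z \right)} = z^{3}$ ($H{\left(z \right)} = z z z = z^{2} z = z^{3}$)
$B H{\left(-7 \right)} \left(-25\right) = 21 \left(-7\right)^{3} \left(-25\right) = 21 \left(-343\right) \left(-25\right) = \left(-7203\right) \left(-25\right) = 180075$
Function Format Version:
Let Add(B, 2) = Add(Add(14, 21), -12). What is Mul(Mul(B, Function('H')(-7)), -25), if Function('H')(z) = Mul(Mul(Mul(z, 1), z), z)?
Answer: 180075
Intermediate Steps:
B = 21 (B = Add(-2, Add(Add(14, 21), -12)) = Add(-2, Add(35, -12)) = Add(-2, 23) = 21)
Function('H')(z) = Pow(z, 3) (Function('H')(z) = Mul(Mul(z, z), z) = Mul(Pow(z, 2), z) = Pow(z, 3))
Mul(Mul(B, Function('H')(-7)), -25) = Mul(Mul(21, Pow(-7, 3)), -25) = Mul(Mul(21, -343), -25) = Mul(-7203, -25) = 180075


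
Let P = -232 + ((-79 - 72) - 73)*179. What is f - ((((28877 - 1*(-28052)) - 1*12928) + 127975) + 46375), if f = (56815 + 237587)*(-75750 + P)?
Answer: -34173813707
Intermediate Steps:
P = -40328 (P = -232 + (-151 - 73)*179 = -232 - 224*179 = -232 - 40096 = -40328)
f = -34173595356 (f = (56815 + 237587)*(-75750 - 40328) = 294402*(-116078) = -34173595356)
f - ((((28877 - 1*(-28052)) - 1*12928) + 127975) + 46375) = -34173595356 - ((((28877 - 1*(-28052)) - 1*12928) + 127975) + 46375) = -34173595356 - ((((28877 + 28052) - 12928) + 127975) + 46375) = -34173595356 - (((56929 - 12928) + 127975) + 46375) = -34173595356 - ((44001 + 127975) + 46375) = -34173595356 - (171976 + 46375) = -34173595356 - 1*218351 = -34173595356 - 218351 = -34173813707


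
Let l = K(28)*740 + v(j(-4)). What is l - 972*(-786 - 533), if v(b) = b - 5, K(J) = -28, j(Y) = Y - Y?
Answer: 1261343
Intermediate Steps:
j(Y) = 0
v(b) = -5 + b
l = -20725 (l = -28*740 + (-5 + 0) = -20720 - 5 = -20725)
l - 972*(-786 - 533) = -20725 - 972*(-786 - 533) = -20725 - 972*(-1319) = -20725 + 1282068 = 1261343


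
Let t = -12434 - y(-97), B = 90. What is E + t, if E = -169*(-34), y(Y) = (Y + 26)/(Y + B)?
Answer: -46887/7 ≈ -6698.1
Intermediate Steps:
y(Y) = (26 + Y)/(90 + Y) (y(Y) = (Y + 26)/(Y + 90) = (26 + Y)/(90 + Y))
t = -87109/7 (t = -12434 - (26 - 97)/(90 - 97) = -12434 - (-71)/(-7) = -12434 - (-1)*(-71)/7 = -12434 - 1*71/7 = -12434 - 71/7 = -87109/7 ≈ -12444.)
E = 5746
E + t = 5746 - 87109/7 = -46887/7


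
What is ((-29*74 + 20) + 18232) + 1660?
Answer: 17766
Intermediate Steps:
((-29*74 + 20) + 18232) + 1660 = ((-2146 + 20) + 18232) + 1660 = (-2126 + 18232) + 1660 = 16106 + 1660 = 17766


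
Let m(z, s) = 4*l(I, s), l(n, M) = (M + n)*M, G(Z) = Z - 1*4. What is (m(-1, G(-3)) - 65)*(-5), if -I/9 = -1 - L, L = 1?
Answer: 1865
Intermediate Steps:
G(Z) = -4 + Z (G(Z) = Z - 4 = -4 + Z)
I = 18 (I = -9*(-1 - 1*1) = -9*(-1 - 1) = -9*(-2) = 18)
l(n, M) = M*(M + n)
m(z, s) = 4*s*(18 + s) (m(z, s) = 4*(s*(s + 18)) = 4*(s*(18 + s)) = 4*s*(18 + s))
(m(-1, G(-3)) - 65)*(-5) = (4*(-4 - 3)*(18 + (-4 - 3)) - 65)*(-5) = (4*(-7)*(18 - 7) - 65)*(-5) = (4*(-7)*11 - 65)*(-5) = (-308 - 65)*(-5) = -373*(-5) = 1865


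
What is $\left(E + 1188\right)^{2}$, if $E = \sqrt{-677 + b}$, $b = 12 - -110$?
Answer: $\left(1188 + i \sqrt{555}\right)^{2} \approx 1.4108 \cdot 10^{6} + 55975.0 i$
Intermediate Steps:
$b = 122$ ($b = 12 + 110 = 122$)
$E = i \sqrt{555}$ ($E = \sqrt{-677 + 122} = \sqrt{-555} = i \sqrt{555} \approx 23.558 i$)
$\left(E + 1188\right)^{2} = \left(i \sqrt{555} + 1188\right)^{2} = \left(1188 + i \sqrt{555}\right)^{2}$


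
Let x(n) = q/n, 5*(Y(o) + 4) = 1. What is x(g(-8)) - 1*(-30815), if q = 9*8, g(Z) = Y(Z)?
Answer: 585125/19 ≈ 30796.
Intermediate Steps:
Y(o) = -19/5 (Y(o) = -4 + (⅕)*1 = -4 + ⅕ = -19/5)
g(Z) = -19/5
q = 72
x(n) = 72/n
x(g(-8)) - 1*(-30815) = 72/(-19/5) - 1*(-30815) = 72*(-5/19) + 30815 = -360/19 + 30815 = 585125/19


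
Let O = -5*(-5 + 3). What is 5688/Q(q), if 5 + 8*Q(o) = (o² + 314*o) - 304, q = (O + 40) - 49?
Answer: 7584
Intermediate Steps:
O = 10 (O = -5*(-2) = 10)
q = 1 (q = (10 + 40) - 49 = 50 - 49 = 1)
Q(o) = -309/8 + o²/8 + 157*o/4 (Q(o) = -5/8 + ((o² + 314*o) - 304)/8 = -5/8 + (-304 + o² + 314*o)/8 = -5/8 + (-38 + o²/8 + 157*o/4) = -309/8 + o²/8 + 157*o/4)
5688/Q(q) = 5688/(-309/8 + (⅛)*1² + (157/4)*1) = 5688/(-309/8 + (⅛)*1 + 157/4) = 5688/(-309/8 + ⅛ + 157/4) = 5688/(¾) = 5688*(4/3) = 7584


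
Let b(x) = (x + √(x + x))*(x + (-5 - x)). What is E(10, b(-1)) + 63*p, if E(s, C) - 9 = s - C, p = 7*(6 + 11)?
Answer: 7511 + 5*I*√2 ≈ 7511.0 + 7.0711*I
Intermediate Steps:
p = 119 (p = 7*17 = 119)
b(x) = -5*x - 5*√2*√x (b(x) = (x + √(2*x))*(-5) = (x + √2*√x)*(-5) = -5*x - 5*√2*√x)
E(s, C) = 9 + s - C (E(s, C) = 9 + (s - C) = 9 + s - C)
E(10, b(-1)) + 63*p = (9 + 10 - (-5*(-1) - 5*√2*√(-1))) + 63*119 = (9 + 10 - (5 - 5*√2*I)) + 7497 = (9 + 10 - (5 - 5*I*√2)) + 7497 = (9 + 10 + (-5 + 5*I*√2)) + 7497 = (14 + 5*I*√2) + 7497 = 7511 + 5*I*√2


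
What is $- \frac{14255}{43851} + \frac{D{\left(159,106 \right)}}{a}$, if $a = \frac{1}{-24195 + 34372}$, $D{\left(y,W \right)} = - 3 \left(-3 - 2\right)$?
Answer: $\frac{6694060150}{43851} \approx 1.5265 \cdot 10^{5}$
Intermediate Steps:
$D{\left(y,W \right)} = 15$ ($D{\left(y,W \right)} = \left(-3\right) \left(-5\right) = 15$)
$a = \frac{1}{10177} \approx 9.8261 \cdot 10^{-5}$
$- \frac{14255}{43851} + \frac{D{\left(159,106 \right)}}{a} = - \frac{14255}{43851} + 15 \frac{1}{\frac{1}{10177}} = \left(-14255\right) \frac{1}{43851} + 15 \cdot 10177 = - \frac{14255}{43851} + 152655 = \frac{6694060150}{43851}$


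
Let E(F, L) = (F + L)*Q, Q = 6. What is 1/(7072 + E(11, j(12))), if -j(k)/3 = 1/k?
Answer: 2/14273 ≈ 0.00014012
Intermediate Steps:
j(k) = -3/k
E(F, L) = 6*F + 6*L (E(F, L) = (F + L)*6 = 6*F + 6*L)
1/(7072 + E(11, j(12))) = 1/(7072 + (6*11 + 6*(-3/12))) = 1/(7072 + (66 + 6*(-3*1/12))) = 1/(7072 + (66 + 6*(-¼))) = 1/(7072 + (66 - 3/2)) = 1/(7072 + 129/2) = 1/(14273/2) = 2/14273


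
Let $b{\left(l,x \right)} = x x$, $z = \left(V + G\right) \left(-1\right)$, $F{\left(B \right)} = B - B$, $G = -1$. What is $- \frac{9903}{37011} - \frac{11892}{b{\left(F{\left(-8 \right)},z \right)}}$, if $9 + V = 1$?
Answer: $- \frac{48992995}{333099} \approx -147.08$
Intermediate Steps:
$V = -8$ ($V = -9 + 1 = -8$)
$F{\left(B \right)} = 0$
$z = 9$ ($z = \left(-8 - 1\right) \left(-1\right) = \left(-9\right) \left(-1\right) = 9$)
$b{\left(l,x \right)} = x^{2}$
$- \frac{9903}{37011} - \frac{11892}{b{\left(F{\left(-8 \right)},z \right)}} = - \frac{9903}{37011} - \frac{11892}{9^{2}} = \left(-9903\right) \frac{1}{37011} - \frac{11892}{81} = - \frac{3301}{12337} - \frac{3964}{27} = - \frac{48992995}{333099}$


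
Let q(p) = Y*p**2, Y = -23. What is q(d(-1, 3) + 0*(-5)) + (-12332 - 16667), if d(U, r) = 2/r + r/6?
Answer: -1045091/36 ≈ -29030.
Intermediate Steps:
d(U, r) = 2/r + r/6 (d(U, r) = 2/r + r*(1/6) = 2/r + r/6)
q(p) = -23*p**2
q(d(-1, 3) + 0*(-5)) + (-12332 - 16667) = -23*((2/3 + (1/6)*3) + 0*(-5))**2 + (-12332 - 16667) = -23*((2*(1/3) + 1/2) + 0)**2 - 28999 = -23*((2/3 + 1/2) + 0)**2 - 28999 = -23*(7/6 + 0)**2 - 28999 = -23*(7/6)**2 - 28999 = -23*49/36 - 28999 = -1127/36 - 28999 = -1045091/36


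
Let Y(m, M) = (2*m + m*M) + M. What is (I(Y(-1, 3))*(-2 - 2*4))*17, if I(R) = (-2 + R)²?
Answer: -2720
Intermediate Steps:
Y(m, M) = M + 2*m + M*m (Y(m, M) = (2*m + M*m) + M = M + 2*m + M*m)
(I(Y(-1, 3))*(-2 - 2*4))*17 = ((-2 + (3 + 2*(-1) + 3*(-1)))²*(-2 - 2*4))*17 = ((-2 + (3 - 2 - 3))²*(-2 - 8))*17 = ((-2 - 2)²*(-10))*17 = ((-4)²*(-10))*17 = (16*(-10))*17 = -160*17 = -2720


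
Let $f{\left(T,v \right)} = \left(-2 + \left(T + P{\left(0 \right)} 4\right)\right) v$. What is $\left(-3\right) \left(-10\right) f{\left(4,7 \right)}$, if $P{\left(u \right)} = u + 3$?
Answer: $2940$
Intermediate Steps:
$P{\left(u \right)} = 3 + u$
$f{\left(T,v \right)} = v \left(10 + T\right)$ ($f{\left(T,v \right)} = \left(-2 + \left(T + \left(3 + 0\right) 4\right)\right) v = \left(-2 + \left(T + 3 \cdot 4\right)\right) v = \left(-2 + \left(T + 12\right)\right) v = \left(-2 + \left(12 + T\right)\right) v = \left(10 + T\right) v = v \left(10 + T\right)$)
$\left(-3\right) \left(-10\right) f{\left(4,7 \right)} = \left(-3\right) \left(-10\right) 7 \left(10 + 4\right) = 30 \cdot 7 \cdot 14 = 30 \cdot 98 = 2940$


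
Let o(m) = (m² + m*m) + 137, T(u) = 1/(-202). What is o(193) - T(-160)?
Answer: 15076271/202 ≈ 74635.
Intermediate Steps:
T(u) = -1/202
o(m) = 137 + 2*m² (o(m) = (m² + m²) + 137 = 2*m² + 137 = 137 + 2*m²)
o(193) - T(-160) = (137 + 2*193²) - 1*(-1/202) = (137 + 2*37249) + 1/202 = (137 + 74498) + 1/202 = 74635 + 1/202 = 15076271/202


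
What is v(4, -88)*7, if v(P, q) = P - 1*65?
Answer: -427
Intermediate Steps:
v(P, q) = -65 + P (v(P, q) = P - 65 = -65 + P)
v(4, -88)*7 = (-65 + 4)*7 = -61*7 = -427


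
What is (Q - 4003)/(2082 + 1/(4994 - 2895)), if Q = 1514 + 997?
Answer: -3131708/4370119 ≈ -0.71662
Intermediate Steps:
Q = 2511
(Q - 4003)/(2082 + 1/(4994 - 2895)) = (2511 - 4003)/(2082 + 1/(4994 - 2895)) = -1492/(2082 + 1/2099) = -1492/4370119/2099 = -1492*2099/4370119 = -3131708/4370119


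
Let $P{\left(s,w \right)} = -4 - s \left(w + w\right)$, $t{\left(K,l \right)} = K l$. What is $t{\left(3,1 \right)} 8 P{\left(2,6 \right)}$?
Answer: $-672$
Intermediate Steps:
$P{\left(s,w \right)} = -4 - 2 s w$ ($P{\left(s,w \right)} = -4 - s 2 w = -4 - 2 s w$)
$t{\left(3,1 \right)} 8 P{\left(2,6 \right)} = 3 \cdot 1 \cdot 8 \left(-4 - 4 \cdot 6\right) = 3 \cdot 8 \left(-4 - 24\right) = 24 \left(-28\right) = -672$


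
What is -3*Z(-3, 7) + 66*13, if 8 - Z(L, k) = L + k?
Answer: 846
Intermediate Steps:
Z(L, k) = 8 - L - k (Z(L, k) = 8 - (L + k) = 8 + (-L - k) = 8 - L - k)
-3*Z(-3, 7) + 66*13 = -3*(8 - 1*(-3) - 1*7) + 66*13 = -3*(8 + 3 - 7) + 858 = -3*4 + 858 = -12 + 858 = 846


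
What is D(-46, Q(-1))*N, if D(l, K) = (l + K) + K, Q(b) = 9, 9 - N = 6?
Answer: -84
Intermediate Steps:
N = 3 (N = 9 - 1*6 = 9 - 6 = 3)
D(l, K) = l + 2*K (D(l, K) = (K + l) + K = l + 2*K)
D(-46, Q(-1))*N = (-46 + 2*9)*3 = (-46 + 18)*3 = -28*3 = -84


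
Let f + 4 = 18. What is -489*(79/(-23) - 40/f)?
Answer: 495357/161 ≈ 3076.8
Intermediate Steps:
f = 14 (f = -4 + 18 = 14)
-489*(79/(-23) - 40/f) = -489*(79/(-23) - 40/14) = -489*(79*(-1/23) - 40*1/14) = -489*(-79/23 - 20/7) = -489*(-1013/161) = 495357/161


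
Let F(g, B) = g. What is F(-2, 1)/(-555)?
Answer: 2/555 ≈ 0.0036036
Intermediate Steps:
F(-2, 1)/(-555) = -2/(-555) = -2*(-1/555) = 2/555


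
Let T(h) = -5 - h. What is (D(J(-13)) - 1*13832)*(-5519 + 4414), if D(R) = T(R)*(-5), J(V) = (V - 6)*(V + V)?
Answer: 12527385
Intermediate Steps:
J(V) = 2*V*(-6 + V) (J(V) = (-6 + V)*(2*V) = 2*V*(-6 + V))
D(R) = 25 + 5*R (D(R) = (-5 - R)*(-5) = 25 + 5*R)
(D(J(-13)) - 1*13832)*(-5519 + 4414) = ((25 + 5*(2*(-13)*(-6 - 13))) - 1*13832)*(-5519 + 4414) = ((25 + 5*(2*(-13)*(-19))) - 13832)*(-1105) = ((25 + 5*494) - 13832)*(-1105) = ((25 + 2470) - 13832)*(-1105) = (2495 - 13832)*(-1105) = -11337*(-1105) = 12527385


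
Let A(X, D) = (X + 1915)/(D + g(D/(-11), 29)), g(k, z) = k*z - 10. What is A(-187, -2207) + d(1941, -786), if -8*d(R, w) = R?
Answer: -1199103/4952 ≈ -242.15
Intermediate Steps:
d(R, w) = -R/8
g(k, z) = -10 + k*z
A(X, D) = (1915 + X)/(-10 - 18*D/11) (A(X, D) = (X + 1915)/(D + (-10 + (D/(-11))*29)) = (1915 + X)/(D + (-10 + (D*(-1/11))*29)) = (1915 + X)/(D + (-10 - D/11*29)) = (1915 + X)/(D + (-10 - 29*D/11)) = (1915 + X)/(-10 - 18*D/11))
A(-187, -2207) + d(1941, -786) = 11*(1915 - 187)/(2*(-55 - 9*(-2207))) - ⅛*1941 = (11/2)*1728/(-55 + 19863) - 1941/8 = (11/2)*1728/19808 - 1941/8 = (11/2)*(1/19808)*1728 - 1941/8 = 297/619 - 1941/8 = -1199103/4952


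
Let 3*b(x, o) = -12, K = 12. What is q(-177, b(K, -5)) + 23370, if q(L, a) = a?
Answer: 23366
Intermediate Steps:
b(x, o) = -4 (b(x, o) = (⅓)*(-12) = -4)
q(-177, b(K, -5)) + 23370 = -4 + 23370 = 23366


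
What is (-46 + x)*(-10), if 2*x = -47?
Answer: 695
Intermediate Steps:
x = -47/2 (x = (1/2)*(-47) = -47/2 ≈ -23.500)
(-46 + x)*(-10) = (-46 - 47/2)*(-10) = -139/2*(-10) = 695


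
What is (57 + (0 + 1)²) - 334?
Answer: -276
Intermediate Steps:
(57 + (0 + 1)²) - 334 = (57 + 1²) - 334 = (57 + 1) - 334 = 58 - 334 = -276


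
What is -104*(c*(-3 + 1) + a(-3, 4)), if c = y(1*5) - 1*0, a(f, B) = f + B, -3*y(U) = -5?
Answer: 728/3 ≈ 242.67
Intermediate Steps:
y(U) = 5/3 (y(U) = -⅓*(-5) = 5/3)
a(f, B) = B + f
c = 5/3 (c = 5/3 - 1*0 = 5/3 + 0 = 5/3 ≈ 1.6667)
-104*(c*(-3 + 1) + a(-3, 4)) = -104*(5*(-3 + 1)/3 + (4 - 3)) = -104*((5/3)*(-2) + 1) = -104*(-10/3 + 1) = -104*(-7/3) = 728/3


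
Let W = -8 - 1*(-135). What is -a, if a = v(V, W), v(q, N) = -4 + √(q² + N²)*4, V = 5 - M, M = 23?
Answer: 4 - 4*√16453 ≈ -509.08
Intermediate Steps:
V = -18 (V = 5 - 1*23 = 5 - 23 = -18)
W = 127 (W = -8 + 135 = 127)
v(q, N) = -4 + 4*√(N² + q²) (v(q, N) = -4 + √(N² + q²)*4 = -4 + 4*√(N² + q²))
a = -4 + 4*√16453 (a = -4 + 4*√(127² + (-18)²) = -4 + 4*√(16129 + 324) = -4 + 4*√16453 ≈ 509.08)
-a = -(-4 + 4*√16453) = 4 - 4*√16453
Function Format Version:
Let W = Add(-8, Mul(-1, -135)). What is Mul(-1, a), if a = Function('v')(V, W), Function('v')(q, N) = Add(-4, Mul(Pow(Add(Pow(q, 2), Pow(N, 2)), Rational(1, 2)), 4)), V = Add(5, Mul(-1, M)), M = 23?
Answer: Add(4, Mul(-4, Pow(16453, Rational(1, 2)))) ≈ -509.08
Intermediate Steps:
V = -18 (V = Add(5, Mul(-1, 23)) = Add(5, -23) = -18)
W = 127 (W = Add(-8, 135) = 127)
Function('v')(q, N) = Add(-4, Mul(4, Pow(Add(Pow(N, 2), Pow(q, 2)), Rational(1, 2)))) (Function('v')(q, N) = Add(-4, Mul(Pow(Add(Pow(N, 2), Pow(q, 2)), Rational(1, 2)), 4)) = Add(-4, Mul(4, Pow(Add(Pow(N, 2), Pow(q, 2)), Rational(1, 2)))))
a = Add(-4, Mul(4, Pow(16453, Rational(1, 2)))) (a = Add(-4, Mul(4, Pow(Add(Pow(127, 2), Pow(-18, 2)), Rational(1, 2)))) = Add(-4, Mul(4, Pow(Add(16129, 324), Rational(1, 2)))) = Add(-4, Mul(4, Pow(16453, Rational(1, 2)))) ≈ 509.08)
Mul(-1, a) = Mul(-1, Add(-4, Mul(4, Pow(16453, Rational(1, 2))))) = Add(4, Mul(-4, Pow(16453, Rational(1, 2))))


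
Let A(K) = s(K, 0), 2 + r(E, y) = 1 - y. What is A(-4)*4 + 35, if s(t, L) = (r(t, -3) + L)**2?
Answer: 51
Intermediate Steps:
r(E, y) = -1 - y (r(E, y) = -2 + (1 - y) = -1 - y)
s(t, L) = (2 + L)**2 (s(t, L) = ((-1 - 1*(-3)) + L)**2 = ((-1 + 3) + L)**2 = (2 + L)**2)
A(K) = 4 (A(K) = (2 + 0)**2 = 2**2 = 4)
A(-4)*4 + 35 = 4*4 + 35 = 16 + 35 = 51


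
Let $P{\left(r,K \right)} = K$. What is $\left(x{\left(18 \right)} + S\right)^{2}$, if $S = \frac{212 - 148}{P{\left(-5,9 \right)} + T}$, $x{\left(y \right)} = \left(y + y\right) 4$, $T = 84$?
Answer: $\frac{181063936}{8649} \approx 20935.0$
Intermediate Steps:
$x{\left(y \right)} = 8 y$ ($x{\left(y \right)} = 2 y 4 = 8 y$)
$S = \frac{64}{93}$ ($S = \frac{212 - 148}{9 + 84} = \frac{64}{93} \approx 0.68817$)
$\left(x{\left(18 \right)} + S\right)^{2} = \left(8 \cdot 18 + \frac{64}{93}\right)^{2} = \left(144 + \frac{64}{93}\right)^{2} = \left(\frac{13456}{93}\right)^{2} = \frac{181063936}{8649}$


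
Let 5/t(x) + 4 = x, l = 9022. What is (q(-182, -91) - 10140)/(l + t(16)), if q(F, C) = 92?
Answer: -120576/108269 ≈ -1.1137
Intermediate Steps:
t(x) = 5/(-4 + x)
(q(-182, -91) - 10140)/(l + t(16)) = (92 - 10140)/(9022 + 5/(-4 + 16)) = -10048/(9022 + 5/12) = -10048/108269/12 = -10048*12/108269 = -120576/108269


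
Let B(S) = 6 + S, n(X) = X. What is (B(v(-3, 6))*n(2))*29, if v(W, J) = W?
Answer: 174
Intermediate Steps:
(B(v(-3, 6))*n(2))*29 = ((6 - 3)*2)*29 = (3*2)*29 = 6*29 = 174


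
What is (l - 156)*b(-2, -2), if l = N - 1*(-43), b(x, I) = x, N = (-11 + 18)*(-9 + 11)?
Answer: 198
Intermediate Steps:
N = 14 (N = 7*2 = 14)
l = 57 (l = 14 - 1*(-43) = 14 + 43 = 57)
(l - 156)*b(-2, -2) = (57 - 156)*(-2) = -99*(-2) = 198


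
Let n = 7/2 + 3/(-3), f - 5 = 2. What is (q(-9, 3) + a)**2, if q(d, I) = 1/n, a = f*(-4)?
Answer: 19044/25 ≈ 761.76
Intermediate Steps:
f = 7 (f = 5 + 2 = 7)
n = 5/2 (n = 7*(1/2) + 3*(-1/3) = 7/2 - 1 = 5/2 ≈ 2.5000)
a = -28 (a = 7*(-4) = -28)
q(d, I) = 2/5 (q(d, I) = 1/(5/2) = 2/5)
(q(-9, 3) + a)**2 = (2/5 - 28)**2 = (-138/5)**2 = 19044/25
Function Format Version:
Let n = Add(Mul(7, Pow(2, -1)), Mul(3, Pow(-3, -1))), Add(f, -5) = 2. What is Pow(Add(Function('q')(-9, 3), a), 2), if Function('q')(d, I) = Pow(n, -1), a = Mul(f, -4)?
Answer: Rational(19044, 25) ≈ 761.76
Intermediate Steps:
f = 7 (f = Add(5, 2) = 7)
n = Rational(5, 2) (n = Add(Mul(7, Rational(1, 2)), Mul(3, Rational(-1, 3))) = Add(Rational(7, 2), -1) = Rational(5, 2) ≈ 2.5000)
a = -28 (a = Mul(7, -4) = -28)
Function('q')(d, I) = Rational(2, 5) (Function('q')(d, I) = Pow(Rational(5, 2), -1) = Rational(2, 5))
Pow(Add(Function('q')(-9, 3), a), 2) = Pow(Add(Rational(2, 5), -28), 2) = Pow(Rational(-138, 5), 2) = Rational(19044, 25)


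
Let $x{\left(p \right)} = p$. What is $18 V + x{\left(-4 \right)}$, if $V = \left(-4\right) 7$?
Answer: $-508$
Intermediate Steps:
$V = -28$
$18 V + x{\left(-4 \right)} = 18 \left(-28\right) - 4 = -504 - 4 = -508$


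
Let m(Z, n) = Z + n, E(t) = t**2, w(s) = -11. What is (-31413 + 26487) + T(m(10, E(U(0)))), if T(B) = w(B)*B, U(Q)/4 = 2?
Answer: -5740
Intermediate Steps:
U(Q) = 8 (U(Q) = 4*2 = 8)
T(B) = -11*B
(-31413 + 26487) + T(m(10, E(U(0)))) = (-31413 + 26487) - 11*(10 + 8**2) = -4926 - 11*(10 + 64) = -4926 - 11*74 = -4926 - 814 = -5740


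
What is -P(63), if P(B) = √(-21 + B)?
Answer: -√42 ≈ -6.4807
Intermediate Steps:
-P(63) = -√(-21 + 63) = -√42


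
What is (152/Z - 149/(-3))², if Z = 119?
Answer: 330766969/127449 ≈ 2595.3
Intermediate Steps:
(152/Z - 149/(-3))² = (152/119 - 149/(-3))² = (152*(1/119) - 149*(-⅓))² = (152/119 + 149/3)² = (18187/357)² = 330766969/127449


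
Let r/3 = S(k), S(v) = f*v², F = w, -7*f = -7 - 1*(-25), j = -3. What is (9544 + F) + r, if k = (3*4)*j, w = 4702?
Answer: 29738/7 ≈ 4248.3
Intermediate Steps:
f = -18/7 (f = -(-7 - 1*(-25))/7 = -(-7 + 25)/7 = -⅐*18 = -18/7 ≈ -2.5714)
F = 4702
k = -36 (k = (3*4)*(-3) = 12*(-3) = -36)
S(v) = -18*v²/7
r = -69984/7 (r = 3*(-18/7*(-36)²) = 3*(-18/7*1296) = 3*(-23328/7) = -69984/7 ≈ -9997.7)
(9544 + F) + r = (9544 + 4702) - 69984/7 = 14246 - 69984/7 = 29738/7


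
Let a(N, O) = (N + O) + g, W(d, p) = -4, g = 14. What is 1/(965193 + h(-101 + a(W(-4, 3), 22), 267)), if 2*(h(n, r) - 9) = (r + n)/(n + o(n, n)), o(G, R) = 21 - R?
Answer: 7/6756447 ≈ 1.0360e-6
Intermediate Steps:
a(N, O) = 14 + N + O (a(N, O) = (N + O) + 14 = 14 + N + O)
h(n, r) = 9 + n/42 + r/42 (h(n, r) = 9 + ((r + n)/(n + (21 - n)))/2 = 9 + ((n + r)/21)/2 = 9 + ((n + r)*(1/21))/2 = 9 + (n/21 + r/21)/2 = 9 + (n/42 + r/42) = 9 + n/42 + r/42)
1/(965193 + h(-101 + a(W(-4, 3), 22), 267)) = 1/(965193 + (9 + (-101 + (14 - 4 + 22))/42 + (1/42)*267)) = 1/(965193 + (9 + (-101 + 32)/42 + 89/14)) = 1/(965193 + (9 + (1/42)*(-69) + 89/14)) = 1/(965193 + (9 - 23/14 + 89/14)) = 1/(965193 + 96/7) = 1/(6756447/7) = 7/6756447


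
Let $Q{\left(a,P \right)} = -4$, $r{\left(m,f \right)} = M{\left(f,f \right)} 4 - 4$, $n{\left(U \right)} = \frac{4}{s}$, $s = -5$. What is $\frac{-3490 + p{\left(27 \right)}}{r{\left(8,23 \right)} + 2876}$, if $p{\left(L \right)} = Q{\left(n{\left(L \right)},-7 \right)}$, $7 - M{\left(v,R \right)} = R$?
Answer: $- \frac{1747}{1404} \approx -1.2443$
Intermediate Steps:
$M{\left(v,R \right)} = 7 - R$
$n{\left(U \right)} = - \frac{4}{5}$ ($n{\left(U \right)} = \frac{4}{-5} = 4 \left(- \frac{1}{5}\right) = - \frac{4}{5}$)
$r{\left(m,f \right)} = 24 - 4 f$ ($r{\left(m,f \right)} = \left(7 - f\right) 4 - 4 = \left(28 - 4 f\right) - 4 = 24 - 4 f$)
$p{\left(L \right)} = -4$
$\frac{-3490 + p{\left(27 \right)}}{r{\left(8,23 \right)} + 2876} = \frac{-3490 - 4}{\left(24 - 92\right) + 2876} = - \frac{3494}{\left(24 - 92\right) + 2876} = - \frac{3494}{-68 + 2876} = - \frac{3494}{2808} = \left(-3494\right) \frac{1}{2808} = - \frac{1747}{1404}$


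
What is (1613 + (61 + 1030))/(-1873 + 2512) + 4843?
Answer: 3097381/639 ≈ 4847.2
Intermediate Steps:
(1613 + (61 + 1030))/(-1873 + 2512) + 4843 = (1613 + 1091)/639 + 4843 = 2704*(1/639) + 4843 = 2704/639 + 4843 = 3097381/639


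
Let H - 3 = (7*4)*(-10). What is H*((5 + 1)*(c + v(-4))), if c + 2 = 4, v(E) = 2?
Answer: -6648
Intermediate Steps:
c = 2 (c = -2 + 4 = 2)
H = -277 (H = 3 + (7*4)*(-10) = 3 + 28*(-10) = 3 - 280 = -277)
H*((5 + 1)*(c + v(-4))) = -277*(5 + 1)*(2 + 2) = -1662*4 = -277*24 = -6648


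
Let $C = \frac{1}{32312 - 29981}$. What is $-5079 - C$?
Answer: $- \frac{11839150}{2331} \approx -5079.0$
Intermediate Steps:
$C = \frac{1}{2331} \approx 0.000429$
$-5079 - C = -5079 - \frac{1}{2331} = - \frac{11839150}{2331}$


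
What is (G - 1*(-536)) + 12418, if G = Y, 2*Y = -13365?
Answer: 12543/2 ≈ 6271.5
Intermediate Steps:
Y = -13365/2 (Y = (½)*(-13365) = -13365/2 ≈ -6682.5)
G = -13365/2 ≈ -6682.5
(G - 1*(-536)) + 12418 = (-13365/2 - 1*(-536)) + 12418 = (-13365/2 + 536) + 12418 = -12293/2 + 12418 = 12543/2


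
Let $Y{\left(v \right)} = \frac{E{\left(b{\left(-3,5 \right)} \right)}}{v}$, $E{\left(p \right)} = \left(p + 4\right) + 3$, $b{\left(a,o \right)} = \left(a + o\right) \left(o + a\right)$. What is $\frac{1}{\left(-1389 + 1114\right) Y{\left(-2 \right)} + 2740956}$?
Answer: $\frac{2}{5484937} \approx 3.6464 \cdot 10^{-7}$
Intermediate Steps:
$b{\left(a,o \right)} = \left(a + o\right)^{2}$ ($b{\left(a,o \right)} = \left(a + o\right) \left(a + o\right) = \left(a + o\right)^{2}$)
$E{\left(p \right)} = 7 + p$ ($E{\left(p \right)} = \left(4 + p\right) + 3 = 7 + p$)
$Y{\left(v \right)} = \frac{11}{v}$ ($Y{\left(v \right)} = \frac{7 + \left(-3 + 5\right)^{2}}{v} = \frac{7 + 2^{2}}{v} = \frac{7 + 4}{v} = \frac{11}{v}$)
$\frac{1}{\left(-1389 + 1114\right) Y{\left(-2 \right)} + 2740956} = \frac{1}{\left(-1389 + 1114\right) \frac{11}{-2} + 2740956} = \frac{1}{- 275 \cdot 11 \left(- \frac{1}{2}\right) + 2740956} = \frac{1}{\left(-275\right) \left(- \frac{11}{2}\right) + 2740956} = \frac{1}{\frac{3025}{2} + 2740956} = \frac{1}{\frac{5484937}{2}} = \frac{2}{5484937}$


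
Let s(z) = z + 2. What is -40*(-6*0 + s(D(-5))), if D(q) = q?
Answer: 120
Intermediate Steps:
s(z) = 2 + z
-40*(-6*0 + s(D(-5))) = -40*(-6*0 + (2 - 5)) = -40*(0 - 3) = -40*(-3) = 120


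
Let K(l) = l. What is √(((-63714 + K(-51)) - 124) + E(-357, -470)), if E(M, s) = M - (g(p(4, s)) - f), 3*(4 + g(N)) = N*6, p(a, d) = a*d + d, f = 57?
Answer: I*√59485 ≈ 243.9*I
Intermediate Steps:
p(a, d) = d + a*d
g(N) = -4 + 2*N (g(N) = -4 + (N*6)/3 = -4 + (6*N)/3 = -4 + 2*N)
E(M, s) = 61 + M - 10*s (E(M, s) = M - ((-4 + 2*(s*(1 + 4))) - 1*57) = M - ((-4 + 2*(s*5)) - 57) = M - ((-4 + 2*(5*s)) - 57) = M - ((-4 + 10*s) - 57) = M - (-61 + 10*s) = M + (61 - 10*s) = 61 + M - 10*s)
√(((-63714 + K(-51)) - 124) + E(-357, -470)) = √(((-63714 - 51) - 124) + (61 - 357 - 10*(-470))) = √((-63765 - 124) + (61 - 357 + 4700)) = √(-63889 + 4404) = √(-59485) = I*√59485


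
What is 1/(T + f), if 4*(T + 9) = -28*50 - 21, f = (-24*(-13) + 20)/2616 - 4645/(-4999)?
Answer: -6538692/2374813067 ≈ -0.0027534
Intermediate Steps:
f = 3452747/3269346 (f = (312 + 20)*(1/2616) - 4645*(-1/4999) = 332*(1/2616) + 4645/4999 = 83/654 + 4645/4999 = 3452747/3269346 ≈ 1.0561)
T = -1457/4 (T = -9 + (-28*50 - 21)/4 = -9 + (-1400 - 21)/4 = -9 + (1/4)*(-1421) = -9 - 1421/4 = -1457/4 ≈ -364.25)
1/(T + f) = 1/(-1457/4 + 3452747/3269346) = 1/(-2374813067/6538692) = -6538692/2374813067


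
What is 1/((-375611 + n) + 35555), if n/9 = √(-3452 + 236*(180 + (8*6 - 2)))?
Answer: -9446/3212056737 - √12471/6424113474 ≈ -2.9582e-6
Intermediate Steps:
n = 18*√12471 (n = 9*√(-3452 + 236*(180 + (8*6 - 2))) = 9*√(-3452 + 236*(180 + (48 - 2))) = 9*√(-3452 + 236*(180 + 46)) = 9*√(-3452 + 236*226) = 9*√(-3452 + 53336) = 9*√49884 = 9*(2*√12471) = 18*√12471 ≈ 2010.1)
1/((-375611 + n) + 35555) = 1/((-375611 + 18*√12471) + 35555) = 1/(-340056 + 18*√12471)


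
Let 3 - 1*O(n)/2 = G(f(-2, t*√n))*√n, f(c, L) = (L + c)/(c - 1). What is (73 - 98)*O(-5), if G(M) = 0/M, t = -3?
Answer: -150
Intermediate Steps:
f(c, L) = (L + c)/(-1 + c)
G(M) = 0
O(n) = 6 (O(n) = 6 - 0*√n = 6 - 2*0 = 6 + 0 = 6)
(73 - 98)*O(-5) = (73 - 98)*6 = -25*6 = -150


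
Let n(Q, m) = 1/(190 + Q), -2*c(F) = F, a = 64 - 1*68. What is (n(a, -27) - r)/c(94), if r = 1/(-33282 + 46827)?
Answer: -4453/39470130 ≈ -0.00011282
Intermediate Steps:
a = -4 (a = 64 - 68 = -4)
c(F) = -F/2
r = 1/13545 ≈ 7.3828e-5
(n(a, -27) - r)/c(94) = (1/(190 - 4) - 1*1/13545)/((-1/2*94)) = (1/186 - 1/13545)/(-47) = (1/186 - 1/13545)*(-1/47) = (4453/839790)*(-1/47) = -4453/39470130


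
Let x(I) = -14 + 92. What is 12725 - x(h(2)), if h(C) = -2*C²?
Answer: 12647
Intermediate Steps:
x(I) = 78
12725 - x(h(2)) = 12725 - 1*78 = 12725 - 78 = 12647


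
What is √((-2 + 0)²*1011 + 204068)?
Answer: 4*√13007 ≈ 456.19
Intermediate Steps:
√((-2 + 0)²*1011 + 204068) = √((-2)²*1011 + 204068) = √(4*1011 + 204068) = √(4044 + 204068) = √208112 = 4*√13007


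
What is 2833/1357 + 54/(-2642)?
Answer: 3705754/1792597 ≈ 2.0673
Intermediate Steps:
2833/1357 + 54/(-2642) = 2833*(1/1357) + 54*(-1/2642) = 2833/1357 - 27/1321 = 3705754/1792597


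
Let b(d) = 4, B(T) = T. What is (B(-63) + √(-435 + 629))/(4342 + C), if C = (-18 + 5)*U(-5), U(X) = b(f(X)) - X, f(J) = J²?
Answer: -63/4225 + √194/4225 ≈ -0.011615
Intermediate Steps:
U(X) = 4 - X
C = -117 (C = (-18 + 5)*(4 - 1*(-5)) = -13*(4 + 5) = -13*9 = -117)
(B(-63) + √(-435 + 629))/(4342 + C) = (-63 + √(-435 + 629))/(4342 - 117) = (-63 + √194)/4225 = (-63 + √194)*(1/4225) = -63/4225 + √194/4225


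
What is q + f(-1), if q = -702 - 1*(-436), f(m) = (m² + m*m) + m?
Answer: -265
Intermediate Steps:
f(m) = m + 2*m² (f(m) = (m² + m²) + m = 2*m² + m = m + 2*m²)
q = -266 (q = -702 + 436 = -266)
q + f(-1) = -266 - (1 + 2*(-1)) = -266 - (1 - 2) = -266 - 1*(-1) = -266 + 1 = -265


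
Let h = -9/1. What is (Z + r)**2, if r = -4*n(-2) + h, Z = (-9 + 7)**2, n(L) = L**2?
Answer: 441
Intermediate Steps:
h = -9 (h = -9*1 = -9)
Z = 4 (Z = (-2)**2 = 4)
r = -25 (r = -4*(-2)**2 - 9 = -4*4 - 9 = -16 - 9 = -25)
(Z + r)**2 = (4 - 25)**2 = (-21)**2 = 441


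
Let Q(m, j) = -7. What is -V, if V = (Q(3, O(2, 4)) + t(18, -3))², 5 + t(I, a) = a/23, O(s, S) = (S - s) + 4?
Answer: -77841/529 ≈ -147.15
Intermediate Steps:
O(s, S) = 4 + S - s
t(I, a) = -5 + a/23
V = 77841/529 (V = (-7 + (-5 + (1/23)*(-3)))² = (-7 + (-5 - 3/23))² = (-7 - 118/23)² = (-279/23)² = 77841/529 ≈ 147.15)
-V = -1*77841/529 = -77841/529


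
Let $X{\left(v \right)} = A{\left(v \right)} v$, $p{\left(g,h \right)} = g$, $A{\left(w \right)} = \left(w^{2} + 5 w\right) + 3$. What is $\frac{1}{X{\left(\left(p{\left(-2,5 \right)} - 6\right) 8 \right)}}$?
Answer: $- \frac{1}{241856} \approx -4.1347 \cdot 10^{-6}$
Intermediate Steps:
$A{\left(w \right)} = 3 + w^{2} + 5 w$
$X{\left(v \right)} = v \left(3 + v^{2} + 5 v\right)$ ($X{\left(v \right)} = \left(3 + v^{2} + 5 v\right) v = v \left(3 + v^{2} + 5 v\right)$)
$\frac{1}{X{\left(\left(p{\left(-2,5 \right)} - 6\right) 8 \right)}} = \frac{1}{\left(-2 - 6\right) 8 \left(3 + \left(\left(-2 - 6\right) 8\right)^{2} + 5 \left(-2 - 6\right) 8\right)} = \frac{1}{\left(-8\right) 8 \left(3 + \left(\left(-8\right) 8\right)^{2} + 5 \left(\left(-8\right) 8\right)\right)} = \frac{1}{\left(-64\right) \left(3 + \left(-64\right)^{2} + 5 \left(-64\right)\right)} = \frac{1}{\left(-64\right) \left(3 + 4096 - 320\right)} = \frac{1}{\left(-64\right) 3779} = \frac{1}{-241856} = - \frac{1}{241856}$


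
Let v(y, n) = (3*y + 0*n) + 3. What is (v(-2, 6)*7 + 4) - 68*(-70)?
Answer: 4743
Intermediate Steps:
v(y, n) = 3 + 3*y (v(y, n) = (3*y + 0) + 3 = 3*y + 3 = 3 + 3*y)
(v(-2, 6)*7 + 4) - 68*(-70) = ((3 + 3*(-2))*7 + 4) - 68*(-70) = ((3 - 6)*7 + 4) + 4760 = (-3*7 + 4) + 4760 = (-21 + 4) + 4760 = -17 + 4760 = 4743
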